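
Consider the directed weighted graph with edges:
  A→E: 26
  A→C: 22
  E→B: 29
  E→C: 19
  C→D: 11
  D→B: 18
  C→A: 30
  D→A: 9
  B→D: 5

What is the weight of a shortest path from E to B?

29

Routes from E to B:
E - C - D - B: 19 + 11 + 18 = 48
E - B: 29
Best route has total 29.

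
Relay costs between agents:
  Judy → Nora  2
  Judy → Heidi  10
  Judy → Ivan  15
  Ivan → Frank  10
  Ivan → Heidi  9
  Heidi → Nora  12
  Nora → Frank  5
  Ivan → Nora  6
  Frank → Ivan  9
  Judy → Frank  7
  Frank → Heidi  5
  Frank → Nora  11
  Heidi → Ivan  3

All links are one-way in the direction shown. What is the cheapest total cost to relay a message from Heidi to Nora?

Routes from Heidi to Nora:
Heidi→Nora: 12
Heidi→Ivan→Nora: 3 + 6 = 9
Heidi→Ivan→Frank→Nora: 3 + 10 + 11 = 24
Best route has total 9.

9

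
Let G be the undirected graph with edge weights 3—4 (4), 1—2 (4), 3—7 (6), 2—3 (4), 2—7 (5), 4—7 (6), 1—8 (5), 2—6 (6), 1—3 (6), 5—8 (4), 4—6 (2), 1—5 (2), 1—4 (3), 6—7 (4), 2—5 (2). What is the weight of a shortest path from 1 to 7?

A few of the 1→7 routes:
1 → 4 → 7: 3 + 6 = 9
1 → 2 → 7: 4 + 5 = 9
1 → 5 → 2 → 7: 2 + 2 + 5 = 9
1 → 4 → 6 → 7: 3 + 2 + 4 = 9
The minimum is 9.

9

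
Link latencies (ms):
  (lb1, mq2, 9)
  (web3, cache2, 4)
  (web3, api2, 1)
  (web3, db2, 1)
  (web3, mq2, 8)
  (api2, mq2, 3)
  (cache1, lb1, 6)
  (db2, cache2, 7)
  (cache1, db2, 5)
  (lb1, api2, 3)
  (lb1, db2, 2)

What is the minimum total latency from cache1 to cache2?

Some routes from cache1 to cache2:
cache1 → db2 → web3 → cache2: 5 + 1 + 4 = 10
cache1 → db2 → cache2: 5 + 7 = 12
cache1 → lb1 → db2 → web3 → cache2: 6 + 2 + 1 + 4 = 13
Shortest: 10 ms.

10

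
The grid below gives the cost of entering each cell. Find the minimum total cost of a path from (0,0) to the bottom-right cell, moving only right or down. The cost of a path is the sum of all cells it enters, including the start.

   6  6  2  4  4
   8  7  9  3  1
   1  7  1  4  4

26

Path (0,0)→(0,1)→(0,2)→(0,3)→(1,3)→(1,4)→(2,4): 6 + 6 + 2 + 4 + 3 + 1 + 4 = 26.
(Top row then right column would cost 27.)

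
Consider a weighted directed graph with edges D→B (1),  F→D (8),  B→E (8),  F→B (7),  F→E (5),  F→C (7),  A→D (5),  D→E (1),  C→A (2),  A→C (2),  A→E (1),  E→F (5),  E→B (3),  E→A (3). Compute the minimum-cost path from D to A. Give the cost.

Candidate routes:
D → E → A: 1 + 3 = 4
D → B → E → A: 1 + 8 + 3 = 12
D → B → E → F → C → A: 1 + 8 + 5 + 7 + 2 = 23
D → E → F → C → A: 1 + 5 + 7 + 2 = 15
Shortest: 4.

4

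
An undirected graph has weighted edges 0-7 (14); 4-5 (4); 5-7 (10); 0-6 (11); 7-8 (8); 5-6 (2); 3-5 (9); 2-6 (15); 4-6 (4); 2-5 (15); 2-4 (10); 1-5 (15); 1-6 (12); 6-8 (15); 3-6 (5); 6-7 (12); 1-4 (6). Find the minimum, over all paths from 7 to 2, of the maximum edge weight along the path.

A few of the 7→2 routes:
7-5-4-2: max(10, 4, 10) = 10
7-5-3-6-4-2: max(10, 9, 5, 4, 10) = 10
7-5-6-4-2: max(10, 2, 4, 10) = 10
Best route has worst link 10.

10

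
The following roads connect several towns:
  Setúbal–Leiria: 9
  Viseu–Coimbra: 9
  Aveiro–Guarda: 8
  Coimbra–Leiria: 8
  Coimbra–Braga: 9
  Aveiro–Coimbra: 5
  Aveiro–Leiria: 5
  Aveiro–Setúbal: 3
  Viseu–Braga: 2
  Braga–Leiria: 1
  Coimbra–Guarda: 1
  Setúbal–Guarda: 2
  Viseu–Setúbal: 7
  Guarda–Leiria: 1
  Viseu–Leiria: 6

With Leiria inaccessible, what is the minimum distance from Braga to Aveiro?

A few of the Braga→Aveiro routes:
Braga-Viseu-Coimbra-Aveiro: 2 + 9 + 5 = 16
Braga-Viseu-Setúbal-Aveiro: 2 + 7 + 3 = 12
Braga-Coimbra-Guarda-Setúbal-Aveiro: 9 + 1 + 2 + 3 = 15
Braga-Coimbra-Aveiro: 9 + 5 = 14
Best route has total 12.

12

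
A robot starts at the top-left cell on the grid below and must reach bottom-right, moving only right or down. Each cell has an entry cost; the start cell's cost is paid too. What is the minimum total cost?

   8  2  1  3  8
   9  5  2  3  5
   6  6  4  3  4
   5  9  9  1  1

21

One optimal route is r0c0→r0c1→r0c2→r1c2→r1c3→r2c3→r3c3→r3c4.
Its cost is 8 + 2 + 1 + 2 + 3 + 3 + 1 + 1 = 21.
(Top row then right column would cost 32.)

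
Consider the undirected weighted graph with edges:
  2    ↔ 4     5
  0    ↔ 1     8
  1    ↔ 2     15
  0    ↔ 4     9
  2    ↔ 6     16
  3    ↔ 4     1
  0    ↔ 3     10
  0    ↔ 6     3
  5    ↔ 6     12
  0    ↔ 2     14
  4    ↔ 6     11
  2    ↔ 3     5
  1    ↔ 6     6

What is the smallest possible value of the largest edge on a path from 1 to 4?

Some routes from 1 to 4:
1→0→3→2→4: max(8, 10, 5, 5) = 10
1→6→0→3→4: max(6, 3, 10, 1) = 10
1→0→4: max(8, 9) = 9
1→6→0→3→2→4: max(6, 3, 10, 5, 5) = 10
1→6→0→4: max(6, 3, 9) = 9
Best route has worst link 9.

9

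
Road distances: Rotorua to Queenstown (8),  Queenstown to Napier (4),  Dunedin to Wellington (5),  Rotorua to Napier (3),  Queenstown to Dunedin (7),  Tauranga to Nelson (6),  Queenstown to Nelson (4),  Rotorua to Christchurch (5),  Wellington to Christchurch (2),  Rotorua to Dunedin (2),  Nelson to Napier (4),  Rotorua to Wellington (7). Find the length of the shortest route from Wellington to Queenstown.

A few of the Wellington→Queenstown routes:
Wellington -> Christchurch -> Rotorua -> Napier -> Queenstown: 2 + 5 + 3 + 4 = 14
Wellington -> Rotorua -> Napier -> Queenstown: 7 + 3 + 4 = 14
Wellington -> Dunedin -> Rotorua -> Napier -> Queenstown: 5 + 2 + 3 + 4 = 14
Wellington -> Dunedin -> Queenstown: 5 + 7 = 12
The minimum is 12.

12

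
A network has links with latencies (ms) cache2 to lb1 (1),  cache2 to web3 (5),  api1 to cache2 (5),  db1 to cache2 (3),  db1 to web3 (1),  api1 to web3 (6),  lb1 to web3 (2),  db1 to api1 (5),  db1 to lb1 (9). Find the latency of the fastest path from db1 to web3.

1

Some routes from db1 to web3:
db1-api1-web3: 5 + 6 = 11
db1-cache2-lb1-web3: 3 + 1 + 2 = 6
db1-lb1-web3: 9 + 2 = 11
db1-web3: 1
db1-cache2-web3: 3 + 5 = 8
The minimum is 1 ms.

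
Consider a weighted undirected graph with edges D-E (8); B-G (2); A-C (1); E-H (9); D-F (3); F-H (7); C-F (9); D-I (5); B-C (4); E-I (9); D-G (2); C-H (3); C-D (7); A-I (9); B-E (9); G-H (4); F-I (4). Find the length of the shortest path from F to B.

7

Comparing a few candidate routes:
F -> I -> D -> G -> B: 4 + 5 + 2 + 2 = 13
F -> H -> G -> B: 7 + 4 + 2 = 13
F -> C -> B: 9 + 4 = 13
F -> D -> G -> B: 3 + 2 + 2 = 7
Best route has total 7.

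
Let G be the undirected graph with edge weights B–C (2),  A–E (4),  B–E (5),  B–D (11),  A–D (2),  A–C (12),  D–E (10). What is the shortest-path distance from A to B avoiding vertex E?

Routes from A to B avoiding E:
A → C → B: 12 + 2 = 14
A → D → B: 2 + 11 = 13
The minimum is 13.

13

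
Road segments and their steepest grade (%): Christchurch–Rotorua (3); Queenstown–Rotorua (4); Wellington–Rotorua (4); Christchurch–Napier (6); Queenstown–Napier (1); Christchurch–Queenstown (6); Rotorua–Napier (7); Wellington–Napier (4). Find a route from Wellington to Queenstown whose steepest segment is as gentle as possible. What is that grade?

4

Some routes from Wellington to Queenstown:
Wellington-Rotorua-Christchurch-Queenstown: max(4, 3, 6) = 6
Wellington-Napier-Queenstown: max(4, 1) = 4
Wellington-Rotorua-Christchurch-Napier-Queenstown: max(4, 3, 6, 1) = 6
Wellington-Rotorua-Queenstown: max(4, 4) = 4
Smallest bottleneck: 4%.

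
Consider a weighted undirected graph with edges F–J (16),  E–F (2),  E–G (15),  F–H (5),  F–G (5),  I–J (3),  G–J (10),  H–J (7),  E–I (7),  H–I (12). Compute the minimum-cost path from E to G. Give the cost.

Checking several routes:
E→F→H→J→G: 2 + 5 + 7 + 10 = 24
E→F→G: 2 + 5 = 7
E→G: 15
E→I→J→H→F→G: 7 + 3 + 7 + 5 + 5 = 27
E→I→J→G: 7 + 3 + 10 = 20
Shortest: 7.

7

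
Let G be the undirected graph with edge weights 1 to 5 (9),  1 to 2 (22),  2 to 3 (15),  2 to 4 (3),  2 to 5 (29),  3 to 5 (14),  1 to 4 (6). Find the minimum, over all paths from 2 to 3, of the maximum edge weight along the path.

14

Comparing a few candidate routes:
2 → 3: max(15) = 15
2 → 4 → 1 → 5 → 3: max(3, 6, 9, 14) = 14
2 → 1 → 5 → 3: max(22, 9, 14) = 22
Smallest bottleneck: 14.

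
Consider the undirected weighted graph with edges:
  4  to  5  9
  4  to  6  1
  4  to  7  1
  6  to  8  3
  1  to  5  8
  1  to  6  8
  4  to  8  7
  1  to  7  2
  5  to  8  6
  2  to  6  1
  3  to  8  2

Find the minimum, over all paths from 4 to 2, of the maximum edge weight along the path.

1

Some routes from 4 to 2:
4 - 6 - 2: max(1, 1) = 1
4 - 8 - 5 - 1 - 6 - 2: max(7, 6, 8, 8, 1) = 8
4 - 8 - 6 - 2: max(7, 3, 1) = 7
Best route has worst link 1.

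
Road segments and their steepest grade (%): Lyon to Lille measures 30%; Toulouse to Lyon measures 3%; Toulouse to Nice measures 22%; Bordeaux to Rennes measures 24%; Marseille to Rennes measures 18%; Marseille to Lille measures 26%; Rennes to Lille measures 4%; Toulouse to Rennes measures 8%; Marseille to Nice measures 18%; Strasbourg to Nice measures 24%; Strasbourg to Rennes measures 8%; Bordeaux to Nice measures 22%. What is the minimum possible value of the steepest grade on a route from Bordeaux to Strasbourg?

Checking several routes:
Bordeaux → Nice → Toulouse → Rennes → Strasbourg: max(22, 22, 8, 8) = 22
Bordeaux → Rennes → Marseille → Nice → Strasbourg: max(24, 18, 18, 24) = 24
Bordeaux → Nice → Marseille → Rennes → Strasbourg: max(22, 18, 18, 8) = 22
Bordeaux → Nice → Strasbourg: max(22, 24) = 24
Bordeaux → Rennes → Toulouse → Nice → Strasbourg: max(24, 8, 22, 24) = 24
Bordeaux → Rennes → Strasbourg: max(24, 8) = 24
Smallest bottleneck: 22%.

22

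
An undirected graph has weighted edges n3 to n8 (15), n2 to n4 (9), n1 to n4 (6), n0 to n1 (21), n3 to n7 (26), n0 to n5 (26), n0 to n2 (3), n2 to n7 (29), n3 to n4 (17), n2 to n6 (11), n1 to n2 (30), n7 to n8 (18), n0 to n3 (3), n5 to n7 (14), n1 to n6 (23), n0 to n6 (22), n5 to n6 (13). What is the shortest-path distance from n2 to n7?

29

Comparing a few candidate routes:
n2 -> n6 -> n5 -> n7: 11 + 13 + 14 = 38
n2 -> n4 -> n3 -> n7: 9 + 17 + 26 = 52
n2 -> n7: 29
n2 -> n0 -> n5 -> n7: 3 + 26 + 14 = 43
n2 -> n0 -> n3 -> n7: 3 + 3 + 26 = 32
n2 -> n0 -> n3 -> n8 -> n7: 3 + 3 + 15 + 18 = 39
The minimum is 29.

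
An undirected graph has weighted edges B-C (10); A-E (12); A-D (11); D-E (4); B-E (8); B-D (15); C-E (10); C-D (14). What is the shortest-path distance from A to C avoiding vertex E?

Paths from A to C avoiding E:
A → D → C: 11 + 14 = 25
A → D → B → C: 11 + 15 + 10 = 36
The minimum is 25.

25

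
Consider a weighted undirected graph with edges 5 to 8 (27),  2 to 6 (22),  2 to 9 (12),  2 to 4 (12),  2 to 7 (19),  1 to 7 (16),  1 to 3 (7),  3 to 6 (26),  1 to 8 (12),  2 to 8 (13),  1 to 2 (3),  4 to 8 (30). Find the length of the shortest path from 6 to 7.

41

Comparing a few candidate routes:
6-3-1-7: 26 + 7 + 16 = 49
6-2-7: 22 + 19 = 41
6-2-8-1-7: 22 + 13 + 12 + 16 = 63
6-3-1-2-7: 26 + 7 + 3 + 19 = 55
6-2-1-7: 22 + 3 + 16 = 41
6-3-1-8-2-7: 26 + 7 + 12 + 13 + 19 = 77
Best route has total 41.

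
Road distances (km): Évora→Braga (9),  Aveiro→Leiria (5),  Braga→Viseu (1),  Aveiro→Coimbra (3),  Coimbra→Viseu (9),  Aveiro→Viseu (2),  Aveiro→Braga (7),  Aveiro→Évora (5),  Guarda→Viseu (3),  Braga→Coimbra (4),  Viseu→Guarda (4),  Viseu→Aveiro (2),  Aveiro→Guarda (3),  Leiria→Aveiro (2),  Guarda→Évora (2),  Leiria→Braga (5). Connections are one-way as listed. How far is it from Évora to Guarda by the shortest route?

14

Candidate routes:
Évora -> Braga -> Viseu -> Guarda: 9 + 1 + 4 = 14
Évora -> Braga -> Viseu -> Aveiro -> Guarda: 9 + 1 + 2 + 3 = 15
Évora -> Braga -> Coimbra -> Viseu -> Guarda: 9 + 4 + 9 + 4 = 26
Évora -> Braga -> Coimbra -> Viseu -> Aveiro -> Guarda: 9 + 4 + 9 + 2 + 3 = 27
The minimum is 14 km.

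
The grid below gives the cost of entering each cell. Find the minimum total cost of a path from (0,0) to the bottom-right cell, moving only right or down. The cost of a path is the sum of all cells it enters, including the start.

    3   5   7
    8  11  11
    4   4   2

Take (0,0) (1,0) (2,0) (2,1) (2,2) for a total of 3 + 8 + 4 + 4 + 2 = 21.
(Top row then right column would cost 28.)

21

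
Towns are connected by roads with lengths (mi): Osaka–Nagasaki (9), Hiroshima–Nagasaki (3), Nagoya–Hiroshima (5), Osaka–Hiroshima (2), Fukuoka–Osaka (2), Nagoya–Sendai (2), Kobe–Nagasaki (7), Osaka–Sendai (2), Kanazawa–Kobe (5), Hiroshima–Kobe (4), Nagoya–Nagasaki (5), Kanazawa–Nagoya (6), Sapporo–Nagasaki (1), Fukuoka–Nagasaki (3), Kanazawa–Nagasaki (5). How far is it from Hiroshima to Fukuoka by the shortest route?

Comparing a few candidate routes:
Hiroshima - Osaka - Fukuoka: 2 + 2 = 4
Hiroshima - Nagasaki - Fukuoka: 3 + 3 = 6
Hiroshima - Nagoya - Sendai - Osaka - Fukuoka: 5 + 2 + 2 + 2 = 11
Hiroshima - Nagoya - Nagasaki - Fukuoka: 5 + 5 + 3 = 13
Shortest: 4 mi.

4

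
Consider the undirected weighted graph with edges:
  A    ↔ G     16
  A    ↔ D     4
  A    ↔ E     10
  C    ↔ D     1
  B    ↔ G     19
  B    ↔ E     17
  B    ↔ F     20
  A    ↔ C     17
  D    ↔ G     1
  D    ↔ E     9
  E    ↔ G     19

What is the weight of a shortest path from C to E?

Checking several routes:
C -> D -> G -> E: 1 + 1 + 19 = 21
C -> D -> A -> E: 1 + 4 + 10 = 15
C -> D -> E: 1 + 9 = 10
C -> A -> E: 17 + 10 = 27
Best route has total 10.

10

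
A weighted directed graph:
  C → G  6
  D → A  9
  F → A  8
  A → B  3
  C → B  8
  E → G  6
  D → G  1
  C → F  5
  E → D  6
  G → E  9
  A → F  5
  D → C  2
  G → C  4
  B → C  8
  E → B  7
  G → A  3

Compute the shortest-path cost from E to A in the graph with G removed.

15

Routes from E to A avoiding G:
E→D→A: 6 + 9 = 15
E→D→C→F→A: 6 + 2 + 5 + 8 = 21
E→B→C→F→A: 7 + 8 + 5 + 8 = 28
Best route has total 15.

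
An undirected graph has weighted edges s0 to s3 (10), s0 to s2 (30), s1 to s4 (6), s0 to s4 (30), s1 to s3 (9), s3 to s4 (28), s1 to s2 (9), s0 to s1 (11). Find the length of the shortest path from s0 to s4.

17

Comparing a few candidate routes:
s0 -> s3 -> s1 -> s4: 10 + 9 + 6 = 25
s0 -> s3 -> s4: 10 + 28 = 38
s0 -> s4: 30
s0 -> s2 -> s1 -> s4: 30 + 9 + 6 = 45
s0 -> s1 -> s4: 11 + 6 = 17
The minimum is 17.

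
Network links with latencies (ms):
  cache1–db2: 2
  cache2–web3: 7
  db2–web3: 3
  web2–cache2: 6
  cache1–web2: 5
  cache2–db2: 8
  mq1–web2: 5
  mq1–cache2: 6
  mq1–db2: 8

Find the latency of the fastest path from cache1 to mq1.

10

Some routes from cache1 to mq1:
cache1→db2→web3→cache2→mq1: 2 + 3 + 7 + 6 = 18
cache1→db2→cache2→web2→mq1: 2 + 8 + 6 + 5 = 21
cache1→web2→cache2→mq1: 5 + 6 + 6 = 17
cache1→web2→mq1: 5 + 5 = 10
cache1→db2→cache2→mq1: 2 + 8 + 6 = 16
cache1→db2→mq1: 2 + 8 = 10
The minimum is 10 ms.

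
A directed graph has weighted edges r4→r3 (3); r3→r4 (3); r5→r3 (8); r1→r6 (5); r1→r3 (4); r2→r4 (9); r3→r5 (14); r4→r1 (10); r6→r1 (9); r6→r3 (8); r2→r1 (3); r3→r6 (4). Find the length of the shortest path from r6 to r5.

22

Paths from r6 to r5:
r6-r3-r5: 8 + 14 = 22
r6-r1-r3-r5: 9 + 4 + 14 = 27
The minimum is 22.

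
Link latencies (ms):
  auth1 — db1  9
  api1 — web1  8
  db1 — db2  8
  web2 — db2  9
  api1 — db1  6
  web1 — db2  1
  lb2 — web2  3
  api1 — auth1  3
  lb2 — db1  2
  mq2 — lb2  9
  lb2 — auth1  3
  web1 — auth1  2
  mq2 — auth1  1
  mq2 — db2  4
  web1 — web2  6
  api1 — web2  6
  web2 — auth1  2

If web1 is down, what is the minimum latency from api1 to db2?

Checking several routes:
api1→web2→auth1→mq2→db2: 6 + 2 + 1 + 4 = 13
api1→auth1→lb2→db1→db2: 3 + 3 + 2 + 8 = 16
api1→db1→db2: 6 + 8 = 14
api1→auth1→mq2→db2: 3 + 1 + 4 = 8
api1→auth1→web2→db2: 3 + 2 + 9 = 14
api1→web2→db2: 6 + 9 = 15
The minimum is 8 ms.

8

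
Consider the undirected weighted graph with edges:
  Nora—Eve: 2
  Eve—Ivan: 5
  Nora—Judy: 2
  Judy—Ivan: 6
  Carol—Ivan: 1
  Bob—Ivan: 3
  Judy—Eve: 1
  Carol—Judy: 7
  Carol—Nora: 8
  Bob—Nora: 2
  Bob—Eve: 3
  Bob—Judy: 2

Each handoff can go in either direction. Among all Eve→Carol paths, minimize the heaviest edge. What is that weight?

Checking several routes:
Eve -> Ivan -> Carol: max(5, 1) = 5
Eve -> Nora -> Bob -> Ivan -> Carol: max(2, 2, 3, 1) = 3
Eve -> Judy -> Bob -> Ivan -> Carol: max(1, 2, 3, 1) = 3
Eve -> Judy -> Nora -> Bob -> Ivan -> Carol: max(1, 2, 2, 3, 1) = 3
Eve -> Nora -> Judy -> Bob -> Ivan -> Carol: max(2, 2, 2, 3, 1) = 3
Eve -> Bob -> Ivan -> Carol: max(3, 3, 1) = 3
The minimum achievable maximum is 3.

3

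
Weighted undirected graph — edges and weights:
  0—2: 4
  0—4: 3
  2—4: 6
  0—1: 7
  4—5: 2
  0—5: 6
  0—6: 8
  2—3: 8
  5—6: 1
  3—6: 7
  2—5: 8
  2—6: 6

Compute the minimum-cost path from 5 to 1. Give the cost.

Some routes from 5 to 1:
5-6-2-0-1: 1 + 6 + 4 + 7 = 18
5-0-1: 6 + 7 = 13
5-6-0-1: 1 + 8 + 7 = 16
5-4-0-1: 2 + 3 + 7 = 12
Best route has total 12.

12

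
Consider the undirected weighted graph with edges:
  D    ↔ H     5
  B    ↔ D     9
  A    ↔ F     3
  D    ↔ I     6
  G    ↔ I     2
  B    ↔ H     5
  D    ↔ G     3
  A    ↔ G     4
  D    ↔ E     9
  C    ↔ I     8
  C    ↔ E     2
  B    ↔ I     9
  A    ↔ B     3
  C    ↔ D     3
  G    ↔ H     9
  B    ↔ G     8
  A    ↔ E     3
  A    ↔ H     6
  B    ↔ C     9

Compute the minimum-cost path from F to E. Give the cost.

Comparing a few candidate routes:
F → A → G → D → C → E: 3 + 4 + 3 + 3 + 2 = 15
F → A → G → D → E: 3 + 4 + 3 + 9 = 19
F → A → E: 3 + 3 = 6
F → A → H → D → C → E: 3 + 6 + 5 + 3 + 2 = 19
F → A → B → C → E: 3 + 3 + 9 + 2 = 17
F → A → G → I → C → E: 3 + 4 + 2 + 8 + 2 = 19
Shortest: 6.

6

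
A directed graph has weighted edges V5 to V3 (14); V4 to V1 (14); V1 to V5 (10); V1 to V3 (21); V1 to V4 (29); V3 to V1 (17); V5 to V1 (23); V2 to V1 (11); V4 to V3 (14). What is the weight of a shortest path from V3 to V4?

46

Candidate routes:
V3 → V1 → V4: 17 + 29 = 46
Shortest: 46.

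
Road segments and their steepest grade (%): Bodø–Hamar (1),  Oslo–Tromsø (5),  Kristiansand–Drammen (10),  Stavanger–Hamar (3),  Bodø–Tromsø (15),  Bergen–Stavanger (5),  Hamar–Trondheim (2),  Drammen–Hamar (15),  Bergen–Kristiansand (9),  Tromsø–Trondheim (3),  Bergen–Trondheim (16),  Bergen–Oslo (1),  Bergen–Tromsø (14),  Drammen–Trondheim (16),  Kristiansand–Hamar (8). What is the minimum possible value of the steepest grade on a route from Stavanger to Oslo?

A few of the Stavanger→Oslo routes:
Stavanger - Bergen - Oslo: max(5, 1) = 5
Stavanger - Hamar - Kristiansand - Bergen - Oslo: max(3, 8, 9, 1) = 9
Stavanger - Bergen - Kristiansand - Hamar - Trondheim - Tromsø - Oslo: max(5, 9, 8, 2, 3, 5) = 9
Stavanger - Hamar - Trondheim - Tromsø - Oslo: max(3, 2, 3, 5) = 5
Smallest bottleneck: 5%.

5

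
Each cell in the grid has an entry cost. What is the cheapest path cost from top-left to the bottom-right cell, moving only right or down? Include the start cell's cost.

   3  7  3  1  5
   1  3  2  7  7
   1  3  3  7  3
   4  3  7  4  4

Take [0,0] -> [1,0] -> [2,0] -> [2,1] -> [2,2] -> [2,3] -> [2,4] -> [3,4] for a total of 3 + 1 + 1 + 3 + 3 + 7 + 3 + 4 = 25.
(Top row then right column would cost 33.)

25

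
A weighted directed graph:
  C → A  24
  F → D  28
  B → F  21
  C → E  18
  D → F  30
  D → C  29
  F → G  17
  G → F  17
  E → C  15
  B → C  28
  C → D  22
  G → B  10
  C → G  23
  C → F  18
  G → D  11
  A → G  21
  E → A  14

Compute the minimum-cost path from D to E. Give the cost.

Routes from D to E:
D -> F -> G -> B -> C -> E: 30 + 17 + 10 + 28 + 18 = 103
D -> C -> E: 29 + 18 = 47
Shortest: 47.

47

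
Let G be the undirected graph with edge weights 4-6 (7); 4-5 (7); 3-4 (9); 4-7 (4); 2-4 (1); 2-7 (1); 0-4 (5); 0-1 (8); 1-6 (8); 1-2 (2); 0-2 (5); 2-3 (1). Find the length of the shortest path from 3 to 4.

Comparing a few candidate routes:
3 → 2 → 4: 1 + 1 = 2
3 → 2 → 1 → 0 → 4: 1 + 2 + 8 + 5 = 16
3 → 2 → 7 → 4: 1 + 1 + 4 = 6
3 → 4: 9
3 → 2 → 0 → 4: 1 + 5 + 5 = 11
Shortest: 2.

2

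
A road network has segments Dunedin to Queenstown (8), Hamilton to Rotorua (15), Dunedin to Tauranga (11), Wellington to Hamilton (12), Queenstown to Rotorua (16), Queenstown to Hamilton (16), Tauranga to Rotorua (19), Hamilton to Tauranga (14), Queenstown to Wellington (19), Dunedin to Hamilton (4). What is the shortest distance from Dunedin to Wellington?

A few of the Dunedin→Wellington routes:
Dunedin - Queenstown - Wellington: 8 + 19 = 27
Dunedin - Queenstown - Hamilton - Wellington: 8 + 16 + 12 = 36
Dunedin - Hamilton - Wellington: 4 + 12 = 16
Best route has total 16 mi.

16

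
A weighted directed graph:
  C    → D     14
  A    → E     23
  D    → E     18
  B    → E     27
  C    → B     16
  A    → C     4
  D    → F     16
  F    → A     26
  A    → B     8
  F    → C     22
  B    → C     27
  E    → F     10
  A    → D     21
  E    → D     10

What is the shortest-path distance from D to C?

38

Paths from D to C:
D-F-A-B-C: 16 + 26 + 8 + 27 = 77
D-F-C: 16 + 22 = 38
D-E-F-A-C: 18 + 10 + 26 + 4 = 58
D-E-F-C: 18 + 10 + 22 = 50
D-E-F-A-B-C: 18 + 10 + 26 + 8 + 27 = 89
D-F-A-C: 16 + 26 + 4 = 46
Shortest: 38.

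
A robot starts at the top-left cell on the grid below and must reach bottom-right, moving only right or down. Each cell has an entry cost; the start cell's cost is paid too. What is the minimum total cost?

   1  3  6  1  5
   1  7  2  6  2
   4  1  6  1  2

Path [0,0] → [1,0] → [2,0] → [2,1] → [2,2] → [2,3] → [2,4]: 1 + 1 + 4 + 1 + 6 + 1 + 2 = 16.

16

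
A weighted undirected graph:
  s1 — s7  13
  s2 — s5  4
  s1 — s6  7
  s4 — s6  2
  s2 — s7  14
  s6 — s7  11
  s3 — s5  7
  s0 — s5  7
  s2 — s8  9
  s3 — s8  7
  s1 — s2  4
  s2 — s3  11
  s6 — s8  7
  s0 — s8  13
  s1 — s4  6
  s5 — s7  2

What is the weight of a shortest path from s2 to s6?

11

Comparing a few candidate routes:
s2 - s8 - s6: 9 + 7 = 16
s2 - s1 - s6: 4 + 7 = 11
s2 - s7 - s6: 14 + 11 = 25
s2 - s1 - s4 - s6: 4 + 6 + 2 = 12
s2 - s5 - s3 - s8 - s6: 4 + 7 + 7 + 7 = 25
s2 - s5 - s7 - s6: 4 + 2 + 11 = 17
Shortest: 11.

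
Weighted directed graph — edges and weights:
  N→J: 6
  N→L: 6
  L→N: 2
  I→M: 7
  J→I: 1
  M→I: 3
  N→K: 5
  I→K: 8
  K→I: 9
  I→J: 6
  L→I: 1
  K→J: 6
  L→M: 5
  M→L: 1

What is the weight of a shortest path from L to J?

7

Checking several routes:
L - I - J: 1 + 6 = 7
L - M - I - J: 5 + 3 + 6 = 14
L - M - I - K - J: 5 + 3 + 8 + 6 = 22
L - N - J: 2 + 6 = 8
L - N - K - J: 2 + 5 + 6 = 13
L - I - K - J: 1 + 8 + 6 = 15
Best route has total 7.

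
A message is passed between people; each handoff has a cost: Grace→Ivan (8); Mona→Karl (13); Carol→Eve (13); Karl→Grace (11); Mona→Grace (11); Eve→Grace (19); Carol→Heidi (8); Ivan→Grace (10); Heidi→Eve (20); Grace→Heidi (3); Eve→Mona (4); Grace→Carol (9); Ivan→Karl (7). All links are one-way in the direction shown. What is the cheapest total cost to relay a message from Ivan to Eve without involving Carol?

33

Paths from Ivan to Eve avoiding Carol:
Ivan-Grace-Heidi-Eve: 10 + 3 + 20 = 33
Ivan-Karl-Grace-Heidi-Eve: 7 + 11 + 3 + 20 = 41
The minimum is 33.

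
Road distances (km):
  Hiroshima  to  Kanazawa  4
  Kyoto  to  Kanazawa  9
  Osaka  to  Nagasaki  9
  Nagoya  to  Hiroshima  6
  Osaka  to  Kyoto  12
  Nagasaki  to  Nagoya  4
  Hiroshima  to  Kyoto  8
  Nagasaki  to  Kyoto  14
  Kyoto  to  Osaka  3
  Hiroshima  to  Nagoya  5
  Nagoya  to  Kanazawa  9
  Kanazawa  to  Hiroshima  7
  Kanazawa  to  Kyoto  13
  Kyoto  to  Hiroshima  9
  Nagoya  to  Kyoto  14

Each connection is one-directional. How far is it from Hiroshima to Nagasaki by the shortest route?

Routes from Hiroshima to Nagasaki:
Hiroshima-Kanazawa-Kyoto-Osaka-Nagasaki: 4 + 13 + 3 + 9 = 29
Hiroshima-Nagoya-Kanazawa-Kyoto-Osaka-Nagasaki: 5 + 9 + 13 + 3 + 9 = 39
Hiroshima-Nagoya-Kyoto-Osaka-Nagasaki: 5 + 14 + 3 + 9 = 31
Hiroshima-Kyoto-Osaka-Nagasaki: 8 + 3 + 9 = 20
Best route has total 20 km.

20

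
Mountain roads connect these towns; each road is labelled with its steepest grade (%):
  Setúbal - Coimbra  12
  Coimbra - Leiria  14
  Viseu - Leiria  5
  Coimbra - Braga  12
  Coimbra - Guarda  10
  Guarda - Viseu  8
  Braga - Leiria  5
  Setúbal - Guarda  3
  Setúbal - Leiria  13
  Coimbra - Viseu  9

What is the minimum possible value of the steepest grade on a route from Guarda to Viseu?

Checking several routes:
Guarda → Viseu: max(8) = 8
Guarda → Coimbra → Viseu: max(10, 9) = 10
Guarda → Setúbal → Coimbra → Braga → Leiria → Viseu: max(3, 12, 12, 5, 5) = 12
Smallest bottleneck: 8%.

8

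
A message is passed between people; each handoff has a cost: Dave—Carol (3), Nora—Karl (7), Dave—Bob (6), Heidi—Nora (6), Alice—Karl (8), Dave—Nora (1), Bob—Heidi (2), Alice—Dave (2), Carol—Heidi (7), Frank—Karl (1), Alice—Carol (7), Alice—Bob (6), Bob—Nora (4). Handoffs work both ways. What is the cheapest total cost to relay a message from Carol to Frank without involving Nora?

14

Checking several routes:
Carol → Dave → Bob → Alice → Karl → Frank: 3 + 6 + 6 + 8 + 1 = 24
Carol → Alice → Karl → Frank: 7 + 8 + 1 = 16
Carol → Dave → Alice → Karl → Frank: 3 + 2 + 8 + 1 = 14
Shortest: 14.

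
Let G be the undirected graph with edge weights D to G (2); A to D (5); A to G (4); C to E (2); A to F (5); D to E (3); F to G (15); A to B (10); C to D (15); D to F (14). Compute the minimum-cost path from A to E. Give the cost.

8

Some routes from A to E:
A-D-E: 5 + 3 = 8
A-G-D-E: 4 + 2 + 3 = 9
A-F-D-E: 5 + 14 + 3 = 22
A-D-C-E: 5 + 15 + 2 = 22
Best route has total 8.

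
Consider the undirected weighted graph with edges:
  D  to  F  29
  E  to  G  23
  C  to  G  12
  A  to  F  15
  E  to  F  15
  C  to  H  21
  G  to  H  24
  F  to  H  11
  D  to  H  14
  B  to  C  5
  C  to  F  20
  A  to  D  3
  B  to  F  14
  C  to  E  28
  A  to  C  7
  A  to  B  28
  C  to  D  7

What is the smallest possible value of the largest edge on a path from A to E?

A few of the A→E routes:
A → C → B → F → E: max(7, 5, 14, 15) = 15
A → D → C → B → F → E: max(3, 7, 5, 14, 15) = 15
A → D → H → F → E: max(3, 14, 11, 15) = 15
The minimum achievable maximum is 15.

15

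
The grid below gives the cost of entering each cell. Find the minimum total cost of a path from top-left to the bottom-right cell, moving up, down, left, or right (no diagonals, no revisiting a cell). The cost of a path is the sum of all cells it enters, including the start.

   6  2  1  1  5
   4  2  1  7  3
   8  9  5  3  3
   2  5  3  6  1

One optimal route is (0,0) (0,1) (0,2) (0,3) (0,4) (1,4) (2,4) (3,4).
Its cost is 6 + 2 + 1 + 1 + 5 + 3 + 3 + 1 = 22.

22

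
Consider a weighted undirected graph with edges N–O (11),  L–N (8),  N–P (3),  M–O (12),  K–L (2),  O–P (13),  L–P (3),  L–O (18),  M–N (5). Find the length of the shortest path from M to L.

11

Some routes from M to L:
M→O→P→L: 12 + 13 + 3 = 28
M→O→N→P→L: 12 + 11 + 3 + 3 = 29
M→N→L: 5 + 8 = 13
M→O→L: 12 + 18 = 30
M→N→P→L: 5 + 3 + 3 = 11
The minimum is 11.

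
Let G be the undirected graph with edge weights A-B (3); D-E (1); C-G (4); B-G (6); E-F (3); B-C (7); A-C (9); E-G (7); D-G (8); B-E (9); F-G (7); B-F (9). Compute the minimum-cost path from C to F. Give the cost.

Checking several routes:
C → B → F: 7 + 9 = 16
C → G → E → F: 4 + 7 + 3 = 14
C → G → F: 4 + 7 = 11
C → G → D → E → F: 4 + 8 + 1 + 3 = 16
The minimum is 11.

11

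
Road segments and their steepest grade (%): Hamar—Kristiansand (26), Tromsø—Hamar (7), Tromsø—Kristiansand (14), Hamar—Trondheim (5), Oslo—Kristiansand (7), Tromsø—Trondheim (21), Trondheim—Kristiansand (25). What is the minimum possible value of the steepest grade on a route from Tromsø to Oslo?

14

Routes from Tromsø to Oslo:
Tromsø→Hamar→Trondheim→Kristiansand→Oslo: max(7, 5, 25, 7) = 25
Tromsø→Trondheim→Hamar→Kristiansand→Oslo: max(21, 5, 26, 7) = 26
Tromsø→Kristiansand→Oslo: max(14, 7) = 14
Tromsø→Trondheim→Kristiansand→Oslo: max(21, 25, 7) = 25
Tromsø→Hamar→Kristiansand→Oslo: max(7, 26, 7) = 26
Smallest bottleneck: 14%.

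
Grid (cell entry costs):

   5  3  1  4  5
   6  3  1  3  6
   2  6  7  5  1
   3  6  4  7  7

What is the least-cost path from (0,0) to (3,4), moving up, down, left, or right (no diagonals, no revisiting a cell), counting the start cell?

26

One optimal route is (0,0) (0,1) (0,2) (1,2) (1,3) (2,3) (2,4) (3,4).
Its cost is 5 + 3 + 1 + 1 + 3 + 5 + 1 + 7 = 26.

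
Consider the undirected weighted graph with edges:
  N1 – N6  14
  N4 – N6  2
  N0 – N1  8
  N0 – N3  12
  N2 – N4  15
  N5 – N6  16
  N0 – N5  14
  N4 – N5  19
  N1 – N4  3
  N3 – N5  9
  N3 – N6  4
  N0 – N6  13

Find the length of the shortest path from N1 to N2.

Some routes from N1 to N2:
N1-N4-N2: 3 + 15 = 18
N1-N6-N4-N2: 14 + 2 + 15 = 31
N1-N0-N6-N4-N2: 8 + 13 + 2 + 15 = 38
Best route has total 18.

18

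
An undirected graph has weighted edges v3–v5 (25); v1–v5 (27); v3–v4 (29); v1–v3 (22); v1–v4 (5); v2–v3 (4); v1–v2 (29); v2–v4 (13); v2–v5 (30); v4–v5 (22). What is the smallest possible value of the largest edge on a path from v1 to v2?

Some routes from v1 to v2:
v1→v4→v2: max(5, 13) = 13
v1→v3→v5→v4→v2: max(22, 25, 22, 13) = 25
v1→v5→v4→v2: max(27, 22, 13) = 27
v1→v5→v3→v2: max(27, 25, 4) = 27
v1→v4→v5→v3→v2: max(5, 22, 25, 4) = 25
v1→v3→v2: max(22, 4) = 22
Smallest bottleneck: 13.

13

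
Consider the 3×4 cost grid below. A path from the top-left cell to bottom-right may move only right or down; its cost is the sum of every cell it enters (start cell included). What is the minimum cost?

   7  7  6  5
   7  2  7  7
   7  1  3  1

Take [0,0] [0,1] [1,1] [2,1] [2,2] [2,3] for a total of 7 + 7 + 2 + 1 + 3 + 1 = 21.
(Top row then right column would cost 33.)

21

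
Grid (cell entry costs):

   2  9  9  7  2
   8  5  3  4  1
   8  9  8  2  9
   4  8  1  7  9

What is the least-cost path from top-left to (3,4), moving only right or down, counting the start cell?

40

One optimal route is (0,0) (1,0) (1,1) (1,2) (1,3) (2,3) (3,3) (3,4).
Its cost is 2 + 8 + 5 + 3 + 4 + 2 + 7 + 9 = 40.
(Top row then right column would cost 48.)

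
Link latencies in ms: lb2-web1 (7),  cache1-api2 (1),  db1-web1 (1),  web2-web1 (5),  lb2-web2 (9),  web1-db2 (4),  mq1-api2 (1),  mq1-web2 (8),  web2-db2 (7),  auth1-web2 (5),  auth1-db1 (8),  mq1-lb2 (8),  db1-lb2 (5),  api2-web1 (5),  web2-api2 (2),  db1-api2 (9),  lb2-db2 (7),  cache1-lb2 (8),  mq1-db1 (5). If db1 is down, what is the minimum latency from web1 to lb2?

7

Comparing a few candidate routes:
web1 → lb2: 7
web1 → web2 → lb2: 5 + 9 = 14
web1 → db2 → lb2: 4 + 7 = 11
The minimum is 7 ms.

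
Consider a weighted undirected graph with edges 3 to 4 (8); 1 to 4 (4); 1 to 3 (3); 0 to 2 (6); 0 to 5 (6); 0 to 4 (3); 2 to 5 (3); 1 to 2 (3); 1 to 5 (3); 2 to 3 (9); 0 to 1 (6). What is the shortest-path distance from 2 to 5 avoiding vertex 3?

3

Checking several routes:
2 -> 5: 3
2 -> 1 -> 5: 3 + 3 = 6
2 -> 0 -> 5: 6 + 6 = 12
2 -> 1 -> 0 -> 5: 3 + 6 + 6 = 15
Shortest: 3.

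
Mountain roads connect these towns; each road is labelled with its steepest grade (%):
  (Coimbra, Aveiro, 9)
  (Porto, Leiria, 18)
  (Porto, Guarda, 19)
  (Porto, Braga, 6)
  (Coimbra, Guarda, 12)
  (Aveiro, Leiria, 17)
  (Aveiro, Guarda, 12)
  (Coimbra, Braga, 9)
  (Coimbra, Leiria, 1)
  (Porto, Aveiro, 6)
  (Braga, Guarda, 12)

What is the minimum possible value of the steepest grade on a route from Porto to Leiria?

9

A few of the Porto→Leiria routes:
Porto - Braga - Coimbra - Leiria: max(6, 9, 1) = 9
Porto - Aveiro - Guarda - Coimbra - Leiria: max(6, 12, 12, 1) = 12
Porto - Aveiro - Coimbra - Leiria: max(6, 9, 1) = 9
Porto - Braga - Guarda - Aveiro - Coimbra - Leiria: max(6, 12, 12, 9, 1) = 12
Porto - Braga - Guarda - Coimbra - Leiria: max(6, 12, 12, 1) = 12
Porto - Aveiro - Guarda - Braga - Coimbra - Leiria: max(6, 12, 12, 9, 1) = 12
Smallest bottleneck: 9%.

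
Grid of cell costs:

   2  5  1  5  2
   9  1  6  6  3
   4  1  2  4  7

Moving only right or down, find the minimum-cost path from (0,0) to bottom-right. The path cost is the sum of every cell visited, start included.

22

Take (0,0)→(0,1)→(1,1)→(2,1)→(2,2)→(2,3)→(2,4) for a total of 2 + 5 + 1 + 1 + 2 + 4 + 7 = 22.
For comparison, the top-then-right route costs 25.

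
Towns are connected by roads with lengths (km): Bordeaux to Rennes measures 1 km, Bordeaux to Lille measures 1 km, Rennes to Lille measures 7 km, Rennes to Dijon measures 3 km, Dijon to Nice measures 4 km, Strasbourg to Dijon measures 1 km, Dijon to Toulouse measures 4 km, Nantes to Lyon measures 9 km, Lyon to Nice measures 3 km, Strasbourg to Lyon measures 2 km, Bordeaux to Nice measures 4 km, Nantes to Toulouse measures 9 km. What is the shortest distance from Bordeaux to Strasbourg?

5

Some routes from Bordeaux to Strasbourg:
Bordeaux → Nice → Lyon → Strasbourg: 4 + 3 + 2 = 9
Bordeaux → Lille → Rennes → Dijon → Strasbourg: 1 + 7 + 3 + 1 = 12
Bordeaux → Rennes → Dijon → Strasbourg: 1 + 3 + 1 = 5
Bordeaux → Nice → Dijon → Strasbourg: 4 + 4 + 1 = 9
Bordeaux → Rennes → Dijon → Nice → Lyon → Strasbourg: 1 + 3 + 4 + 3 + 2 = 13
Shortest: 5 km.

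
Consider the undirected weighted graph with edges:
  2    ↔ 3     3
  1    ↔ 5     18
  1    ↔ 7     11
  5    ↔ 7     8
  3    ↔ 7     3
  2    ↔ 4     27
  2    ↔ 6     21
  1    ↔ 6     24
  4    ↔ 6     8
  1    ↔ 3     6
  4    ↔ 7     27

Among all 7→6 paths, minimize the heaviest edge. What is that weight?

21

Checking several routes:
7→3→2→6: max(3, 3, 21) = 21
7→3→1→6: max(3, 6, 24) = 24
7→5→1→3→2→6: max(8, 18, 6, 3, 21) = 21
7→1→3→2→6: max(11, 6, 3, 21) = 21
7→1→6: max(11, 24) = 24
Best route has worst link 21.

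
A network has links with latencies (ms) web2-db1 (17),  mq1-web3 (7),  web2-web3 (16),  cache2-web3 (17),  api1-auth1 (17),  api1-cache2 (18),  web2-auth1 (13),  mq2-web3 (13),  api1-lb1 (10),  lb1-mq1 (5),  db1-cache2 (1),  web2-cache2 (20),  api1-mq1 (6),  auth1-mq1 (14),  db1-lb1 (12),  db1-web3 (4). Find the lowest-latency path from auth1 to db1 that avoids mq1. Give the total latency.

30

Checking several routes:
auth1-web2-db1: 13 + 17 = 30
auth1-web2-web3-db1: 13 + 16 + 4 = 33
auth1-api1-lb1-db1: 17 + 10 + 12 = 39
auth1-api1-cache2-db1: 17 + 18 + 1 = 36
auth1-web2-cache2-db1: 13 + 20 + 1 = 34
auth1-web2-web3-cache2-db1: 13 + 16 + 17 + 1 = 47
Best route has total 30 ms.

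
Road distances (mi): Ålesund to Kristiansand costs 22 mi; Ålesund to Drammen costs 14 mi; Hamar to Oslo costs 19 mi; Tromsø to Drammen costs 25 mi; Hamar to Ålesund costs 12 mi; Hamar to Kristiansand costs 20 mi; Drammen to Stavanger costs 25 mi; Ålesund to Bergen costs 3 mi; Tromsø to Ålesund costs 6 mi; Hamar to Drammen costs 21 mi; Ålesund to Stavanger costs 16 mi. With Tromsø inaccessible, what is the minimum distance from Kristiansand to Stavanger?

Comparing a few candidate routes:
Kristiansand - Ålesund - Stavanger: 22 + 16 = 38
Kristiansand - Hamar - Ålesund - Stavanger: 20 + 12 + 16 = 48
Kristiansand - Ålesund - Drammen - Stavanger: 22 + 14 + 25 = 61
Kristiansand - Hamar - Drammen - Ålesund - Stavanger: 20 + 21 + 14 + 16 = 71
Kristiansand - Hamar - Drammen - Stavanger: 20 + 21 + 25 = 66
Shortest: 38 mi.

38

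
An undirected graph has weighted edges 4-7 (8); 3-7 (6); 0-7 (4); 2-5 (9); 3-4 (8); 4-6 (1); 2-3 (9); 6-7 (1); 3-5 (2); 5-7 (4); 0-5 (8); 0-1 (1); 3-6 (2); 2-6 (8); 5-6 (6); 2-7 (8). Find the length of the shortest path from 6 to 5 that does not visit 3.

5

Comparing a few candidate routes:
6-7-0-5: 1 + 4 + 8 = 13
6-5: 6
6-7-5: 1 + 4 = 5
Best route has total 5.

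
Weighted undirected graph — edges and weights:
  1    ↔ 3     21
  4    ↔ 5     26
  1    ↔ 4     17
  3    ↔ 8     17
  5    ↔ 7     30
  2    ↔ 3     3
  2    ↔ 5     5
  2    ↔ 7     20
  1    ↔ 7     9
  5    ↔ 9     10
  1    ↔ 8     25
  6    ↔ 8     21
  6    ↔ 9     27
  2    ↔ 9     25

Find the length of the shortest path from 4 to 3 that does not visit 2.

Comparing a few candidate routes:
4 -> 1 -> 3: 17 + 21 = 38
4 -> 5 -> 7 -> 1 -> 3: 26 + 30 + 9 + 21 = 86
4 -> 1 -> 8 -> 3: 17 + 25 + 17 = 59
Best route has total 38.

38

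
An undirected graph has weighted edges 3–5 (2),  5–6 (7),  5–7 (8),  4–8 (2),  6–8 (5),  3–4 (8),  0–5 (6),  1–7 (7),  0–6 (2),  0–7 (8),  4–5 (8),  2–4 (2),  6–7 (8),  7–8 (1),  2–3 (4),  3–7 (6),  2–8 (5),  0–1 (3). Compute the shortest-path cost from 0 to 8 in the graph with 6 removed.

Comparing a few candidate routes:
0 - 5 - 4 - 8: 6 + 8 + 2 = 16
0 - 7 - 8: 8 + 1 = 9
0 - 5 - 3 - 2 - 4 - 8: 6 + 2 + 4 + 2 + 2 = 16
0 - 1 - 7 - 8: 3 + 7 + 1 = 11
0 - 5 - 7 - 8: 6 + 8 + 1 = 15
0 - 5 - 3 - 7 - 8: 6 + 2 + 6 + 1 = 15
Shortest: 9.

9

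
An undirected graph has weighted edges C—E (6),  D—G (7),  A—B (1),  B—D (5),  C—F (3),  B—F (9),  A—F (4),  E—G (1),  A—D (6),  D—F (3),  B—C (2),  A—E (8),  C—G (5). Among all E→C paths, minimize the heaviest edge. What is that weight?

A few of the E→C routes:
E - G - D - F - C: max(1, 7, 3, 3) = 7
E - G - D - F - A - B - C: max(1, 7, 3, 4, 1, 2) = 7
E - G - D - B - A - F - C: max(1, 7, 5, 1, 4, 3) = 7
E - G - C: max(1, 5) = 5
E - G - D - B - C: max(1, 7, 5, 2) = 7
E - C: max(6) = 6
Smallest bottleneck: 5.

5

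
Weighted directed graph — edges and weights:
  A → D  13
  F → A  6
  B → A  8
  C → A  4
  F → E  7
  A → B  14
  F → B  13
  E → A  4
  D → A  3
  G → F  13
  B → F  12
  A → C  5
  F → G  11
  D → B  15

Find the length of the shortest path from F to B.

13

Paths from F to B:
F → B: 13
F → E → A → B: 7 + 4 + 14 = 25
F → E → A → D → B: 7 + 4 + 13 + 15 = 39
F → A → D → B: 6 + 13 + 15 = 34
F → A → B: 6 + 14 = 20
Best route has total 13.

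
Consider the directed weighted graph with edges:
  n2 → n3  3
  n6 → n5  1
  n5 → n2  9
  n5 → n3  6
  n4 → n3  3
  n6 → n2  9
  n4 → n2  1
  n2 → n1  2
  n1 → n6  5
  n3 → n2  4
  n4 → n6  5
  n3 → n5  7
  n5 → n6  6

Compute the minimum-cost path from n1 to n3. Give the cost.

Candidate routes:
n1→n6→n2→n3: 5 + 9 + 3 = 17
n1→n6→n5→n3: 5 + 1 + 6 = 12
n1→n6→n5→n2→n3: 5 + 1 + 9 + 3 = 18
The minimum is 12.

12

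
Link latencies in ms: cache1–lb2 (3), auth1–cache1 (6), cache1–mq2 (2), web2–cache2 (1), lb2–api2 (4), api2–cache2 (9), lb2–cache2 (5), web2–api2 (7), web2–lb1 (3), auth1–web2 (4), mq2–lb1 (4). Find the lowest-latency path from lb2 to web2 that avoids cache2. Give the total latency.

11

Candidate routes:
lb2-cache1-auth1-web2: 3 + 6 + 4 = 13
lb2-api2-web2: 4 + 7 = 11
lb2-cache1-mq2-lb1-web2: 3 + 2 + 4 + 3 = 12
Shortest: 11 ms.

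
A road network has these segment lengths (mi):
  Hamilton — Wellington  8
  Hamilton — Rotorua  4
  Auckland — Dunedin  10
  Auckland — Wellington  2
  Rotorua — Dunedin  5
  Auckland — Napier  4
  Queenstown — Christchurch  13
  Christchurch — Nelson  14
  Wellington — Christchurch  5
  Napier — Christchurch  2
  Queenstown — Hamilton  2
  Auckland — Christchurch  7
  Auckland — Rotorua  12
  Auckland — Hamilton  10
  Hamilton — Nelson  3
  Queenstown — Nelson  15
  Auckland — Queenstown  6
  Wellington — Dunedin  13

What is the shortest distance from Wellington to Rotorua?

Checking several routes:
Wellington-Auckland-Dunedin-Rotorua: 2 + 10 + 5 = 17
Wellington-Auckland-Queenstown-Hamilton-Rotorua: 2 + 6 + 2 + 4 = 14
Wellington-Auckland-Rotorua: 2 + 12 = 14
Wellington-Auckland-Hamilton-Rotorua: 2 + 10 + 4 = 16
Wellington-Dunedin-Rotorua: 13 + 5 = 18
Wellington-Hamilton-Rotorua: 8 + 4 = 12
Shortest: 12 mi.

12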